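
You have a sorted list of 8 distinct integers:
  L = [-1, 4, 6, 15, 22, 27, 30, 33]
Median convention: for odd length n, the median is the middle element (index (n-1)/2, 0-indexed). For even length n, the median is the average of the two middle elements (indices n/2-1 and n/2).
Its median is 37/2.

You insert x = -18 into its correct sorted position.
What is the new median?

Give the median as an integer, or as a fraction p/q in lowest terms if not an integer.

Answer: 15

Derivation:
Old list (sorted, length 8): [-1, 4, 6, 15, 22, 27, 30, 33]
Old median = 37/2
Insert x = -18
Old length even (8). Middle pair: indices 3,4 = 15,22.
New length odd (9). New median = single middle element.
x = -18: 0 elements are < x, 8 elements are > x.
New sorted list: [-18, -1, 4, 6, 15, 22, 27, 30, 33]
New median = 15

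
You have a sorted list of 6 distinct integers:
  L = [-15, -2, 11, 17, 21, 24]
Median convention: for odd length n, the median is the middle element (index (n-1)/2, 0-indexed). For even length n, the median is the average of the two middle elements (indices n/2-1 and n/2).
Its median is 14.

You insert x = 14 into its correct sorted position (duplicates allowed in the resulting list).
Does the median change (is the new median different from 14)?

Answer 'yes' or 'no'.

Old median = 14
Insert x = 14
New median = 14
Changed? no

Answer: no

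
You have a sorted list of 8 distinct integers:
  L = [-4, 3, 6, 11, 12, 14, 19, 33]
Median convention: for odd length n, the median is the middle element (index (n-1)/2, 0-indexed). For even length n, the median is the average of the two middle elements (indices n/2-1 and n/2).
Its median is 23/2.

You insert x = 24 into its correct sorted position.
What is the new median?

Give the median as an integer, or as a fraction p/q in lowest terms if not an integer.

Old list (sorted, length 8): [-4, 3, 6, 11, 12, 14, 19, 33]
Old median = 23/2
Insert x = 24
Old length even (8). Middle pair: indices 3,4 = 11,12.
New length odd (9). New median = single middle element.
x = 24: 7 elements are < x, 1 elements are > x.
New sorted list: [-4, 3, 6, 11, 12, 14, 19, 24, 33]
New median = 12

Answer: 12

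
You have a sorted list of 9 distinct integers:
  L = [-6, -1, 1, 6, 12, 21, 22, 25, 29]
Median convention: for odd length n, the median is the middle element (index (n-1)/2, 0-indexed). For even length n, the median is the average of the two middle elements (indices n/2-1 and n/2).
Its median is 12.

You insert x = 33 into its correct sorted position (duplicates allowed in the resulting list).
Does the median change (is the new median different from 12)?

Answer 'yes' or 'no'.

Answer: yes

Derivation:
Old median = 12
Insert x = 33
New median = 33/2
Changed? yes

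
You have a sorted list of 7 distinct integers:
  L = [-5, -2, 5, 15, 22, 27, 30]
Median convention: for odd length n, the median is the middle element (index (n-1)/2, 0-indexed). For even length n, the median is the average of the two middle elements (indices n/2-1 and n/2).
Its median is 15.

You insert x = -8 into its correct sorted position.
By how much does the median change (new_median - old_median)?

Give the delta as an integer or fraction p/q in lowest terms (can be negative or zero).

Old median = 15
After inserting x = -8: new sorted = [-8, -5, -2, 5, 15, 22, 27, 30]
New median = 10
Delta = 10 - 15 = -5

Answer: -5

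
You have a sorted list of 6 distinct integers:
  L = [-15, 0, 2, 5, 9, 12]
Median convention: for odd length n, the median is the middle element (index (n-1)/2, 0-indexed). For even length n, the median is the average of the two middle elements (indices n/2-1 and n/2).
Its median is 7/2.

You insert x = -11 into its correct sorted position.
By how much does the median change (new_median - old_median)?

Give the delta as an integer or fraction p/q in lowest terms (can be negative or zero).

Old median = 7/2
After inserting x = -11: new sorted = [-15, -11, 0, 2, 5, 9, 12]
New median = 2
Delta = 2 - 7/2 = -3/2

Answer: -3/2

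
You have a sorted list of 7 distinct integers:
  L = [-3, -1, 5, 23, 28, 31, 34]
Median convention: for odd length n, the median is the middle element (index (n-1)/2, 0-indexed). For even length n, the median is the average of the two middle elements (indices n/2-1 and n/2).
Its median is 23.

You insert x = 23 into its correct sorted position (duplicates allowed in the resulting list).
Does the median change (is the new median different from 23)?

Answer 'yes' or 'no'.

Old median = 23
Insert x = 23
New median = 23
Changed? no

Answer: no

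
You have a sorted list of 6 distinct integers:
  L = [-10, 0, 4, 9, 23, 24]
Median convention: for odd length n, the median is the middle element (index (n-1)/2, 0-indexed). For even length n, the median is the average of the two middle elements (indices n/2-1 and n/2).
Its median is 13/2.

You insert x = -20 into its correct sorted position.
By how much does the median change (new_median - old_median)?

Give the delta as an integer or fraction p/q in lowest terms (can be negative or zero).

Old median = 13/2
After inserting x = -20: new sorted = [-20, -10, 0, 4, 9, 23, 24]
New median = 4
Delta = 4 - 13/2 = -5/2

Answer: -5/2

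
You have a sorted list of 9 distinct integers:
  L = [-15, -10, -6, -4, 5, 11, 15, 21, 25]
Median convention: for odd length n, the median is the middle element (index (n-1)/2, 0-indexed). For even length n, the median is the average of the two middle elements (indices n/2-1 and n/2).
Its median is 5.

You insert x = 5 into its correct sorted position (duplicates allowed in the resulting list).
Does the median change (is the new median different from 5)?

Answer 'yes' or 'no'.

Old median = 5
Insert x = 5
New median = 5
Changed? no

Answer: no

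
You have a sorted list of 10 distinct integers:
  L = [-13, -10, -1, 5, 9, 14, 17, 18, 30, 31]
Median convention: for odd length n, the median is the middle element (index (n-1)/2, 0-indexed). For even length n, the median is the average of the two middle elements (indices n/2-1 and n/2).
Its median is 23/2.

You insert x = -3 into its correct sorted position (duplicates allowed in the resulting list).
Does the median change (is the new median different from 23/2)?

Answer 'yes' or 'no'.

Answer: yes

Derivation:
Old median = 23/2
Insert x = -3
New median = 9
Changed? yes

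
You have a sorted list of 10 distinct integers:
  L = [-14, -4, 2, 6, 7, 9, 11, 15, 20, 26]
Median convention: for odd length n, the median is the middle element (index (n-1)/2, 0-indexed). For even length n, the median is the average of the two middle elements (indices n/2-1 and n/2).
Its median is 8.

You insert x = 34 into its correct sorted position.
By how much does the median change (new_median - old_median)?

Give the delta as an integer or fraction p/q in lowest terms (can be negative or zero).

Answer: 1

Derivation:
Old median = 8
After inserting x = 34: new sorted = [-14, -4, 2, 6, 7, 9, 11, 15, 20, 26, 34]
New median = 9
Delta = 9 - 8 = 1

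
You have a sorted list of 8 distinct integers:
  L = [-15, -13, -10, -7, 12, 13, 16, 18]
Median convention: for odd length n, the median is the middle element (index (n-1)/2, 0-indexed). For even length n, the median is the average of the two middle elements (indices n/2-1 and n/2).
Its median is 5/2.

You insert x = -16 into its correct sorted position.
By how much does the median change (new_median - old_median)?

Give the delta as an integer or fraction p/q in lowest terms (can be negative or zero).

Answer: -19/2

Derivation:
Old median = 5/2
After inserting x = -16: new sorted = [-16, -15, -13, -10, -7, 12, 13, 16, 18]
New median = -7
Delta = -7 - 5/2 = -19/2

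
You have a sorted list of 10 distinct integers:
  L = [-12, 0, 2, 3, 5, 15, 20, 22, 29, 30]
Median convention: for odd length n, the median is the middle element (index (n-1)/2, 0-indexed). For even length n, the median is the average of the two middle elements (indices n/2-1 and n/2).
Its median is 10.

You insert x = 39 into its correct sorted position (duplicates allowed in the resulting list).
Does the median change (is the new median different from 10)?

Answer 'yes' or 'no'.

Answer: yes

Derivation:
Old median = 10
Insert x = 39
New median = 15
Changed? yes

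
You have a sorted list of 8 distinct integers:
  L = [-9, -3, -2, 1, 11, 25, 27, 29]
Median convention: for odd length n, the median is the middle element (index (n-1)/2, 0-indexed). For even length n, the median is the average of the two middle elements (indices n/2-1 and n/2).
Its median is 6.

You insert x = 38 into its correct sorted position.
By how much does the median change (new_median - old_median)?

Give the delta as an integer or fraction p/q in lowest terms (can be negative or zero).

Answer: 5

Derivation:
Old median = 6
After inserting x = 38: new sorted = [-9, -3, -2, 1, 11, 25, 27, 29, 38]
New median = 11
Delta = 11 - 6 = 5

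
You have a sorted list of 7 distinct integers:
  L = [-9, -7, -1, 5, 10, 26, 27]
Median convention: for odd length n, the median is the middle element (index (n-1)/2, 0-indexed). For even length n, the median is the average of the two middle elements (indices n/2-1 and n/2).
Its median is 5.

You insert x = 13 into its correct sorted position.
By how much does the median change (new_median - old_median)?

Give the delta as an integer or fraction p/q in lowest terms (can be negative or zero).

Old median = 5
After inserting x = 13: new sorted = [-9, -7, -1, 5, 10, 13, 26, 27]
New median = 15/2
Delta = 15/2 - 5 = 5/2

Answer: 5/2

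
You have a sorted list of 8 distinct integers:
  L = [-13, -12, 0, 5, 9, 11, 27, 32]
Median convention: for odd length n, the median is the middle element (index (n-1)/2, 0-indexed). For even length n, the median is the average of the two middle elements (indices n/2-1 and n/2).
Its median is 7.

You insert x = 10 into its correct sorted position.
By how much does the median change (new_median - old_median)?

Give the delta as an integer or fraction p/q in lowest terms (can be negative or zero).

Old median = 7
After inserting x = 10: new sorted = [-13, -12, 0, 5, 9, 10, 11, 27, 32]
New median = 9
Delta = 9 - 7 = 2

Answer: 2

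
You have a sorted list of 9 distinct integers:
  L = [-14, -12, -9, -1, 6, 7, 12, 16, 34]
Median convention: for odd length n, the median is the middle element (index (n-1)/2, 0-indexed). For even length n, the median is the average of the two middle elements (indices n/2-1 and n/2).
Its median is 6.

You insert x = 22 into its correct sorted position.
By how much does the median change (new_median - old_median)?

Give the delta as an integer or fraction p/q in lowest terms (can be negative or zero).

Answer: 1/2

Derivation:
Old median = 6
After inserting x = 22: new sorted = [-14, -12, -9, -1, 6, 7, 12, 16, 22, 34]
New median = 13/2
Delta = 13/2 - 6 = 1/2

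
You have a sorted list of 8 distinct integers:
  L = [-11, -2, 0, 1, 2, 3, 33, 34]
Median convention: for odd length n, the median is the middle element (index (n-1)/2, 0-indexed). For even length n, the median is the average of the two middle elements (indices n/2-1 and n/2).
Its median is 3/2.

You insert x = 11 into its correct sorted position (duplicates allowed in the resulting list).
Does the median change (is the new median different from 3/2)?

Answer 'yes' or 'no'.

Answer: yes

Derivation:
Old median = 3/2
Insert x = 11
New median = 2
Changed? yes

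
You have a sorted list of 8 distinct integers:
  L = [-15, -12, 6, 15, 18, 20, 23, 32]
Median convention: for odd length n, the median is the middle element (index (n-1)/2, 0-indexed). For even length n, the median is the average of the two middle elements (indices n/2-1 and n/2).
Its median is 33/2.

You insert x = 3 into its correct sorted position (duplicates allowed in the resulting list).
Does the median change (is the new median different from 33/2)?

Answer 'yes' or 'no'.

Answer: yes

Derivation:
Old median = 33/2
Insert x = 3
New median = 15
Changed? yes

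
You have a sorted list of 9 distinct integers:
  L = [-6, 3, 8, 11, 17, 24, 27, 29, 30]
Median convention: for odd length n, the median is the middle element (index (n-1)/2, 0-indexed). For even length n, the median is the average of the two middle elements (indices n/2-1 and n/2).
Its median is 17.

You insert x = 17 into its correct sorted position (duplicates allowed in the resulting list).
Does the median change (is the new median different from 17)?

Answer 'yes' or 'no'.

Answer: no

Derivation:
Old median = 17
Insert x = 17
New median = 17
Changed? no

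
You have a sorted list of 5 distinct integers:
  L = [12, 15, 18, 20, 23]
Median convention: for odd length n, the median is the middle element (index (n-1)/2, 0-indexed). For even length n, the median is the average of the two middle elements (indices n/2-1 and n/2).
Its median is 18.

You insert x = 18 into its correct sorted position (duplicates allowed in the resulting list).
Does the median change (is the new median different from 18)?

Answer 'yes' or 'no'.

Answer: no

Derivation:
Old median = 18
Insert x = 18
New median = 18
Changed? no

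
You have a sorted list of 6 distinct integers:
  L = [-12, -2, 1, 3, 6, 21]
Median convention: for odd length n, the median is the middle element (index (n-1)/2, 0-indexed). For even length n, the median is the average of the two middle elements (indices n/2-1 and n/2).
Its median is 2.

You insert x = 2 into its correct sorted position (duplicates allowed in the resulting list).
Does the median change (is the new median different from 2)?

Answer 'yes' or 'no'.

Answer: no

Derivation:
Old median = 2
Insert x = 2
New median = 2
Changed? no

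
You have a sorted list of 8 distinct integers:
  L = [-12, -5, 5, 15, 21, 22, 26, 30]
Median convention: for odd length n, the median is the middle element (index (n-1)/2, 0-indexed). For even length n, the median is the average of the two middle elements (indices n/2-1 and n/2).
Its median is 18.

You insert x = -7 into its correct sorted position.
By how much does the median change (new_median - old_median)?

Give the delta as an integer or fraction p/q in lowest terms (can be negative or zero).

Old median = 18
After inserting x = -7: new sorted = [-12, -7, -5, 5, 15, 21, 22, 26, 30]
New median = 15
Delta = 15 - 18 = -3

Answer: -3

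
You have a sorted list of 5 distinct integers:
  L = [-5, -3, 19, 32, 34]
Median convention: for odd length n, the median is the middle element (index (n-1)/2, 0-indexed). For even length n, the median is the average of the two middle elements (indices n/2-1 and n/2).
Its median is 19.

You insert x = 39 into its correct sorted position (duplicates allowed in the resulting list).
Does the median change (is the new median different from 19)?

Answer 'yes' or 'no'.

Answer: yes

Derivation:
Old median = 19
Insert x = 39
New median = 51/2
Changed? yes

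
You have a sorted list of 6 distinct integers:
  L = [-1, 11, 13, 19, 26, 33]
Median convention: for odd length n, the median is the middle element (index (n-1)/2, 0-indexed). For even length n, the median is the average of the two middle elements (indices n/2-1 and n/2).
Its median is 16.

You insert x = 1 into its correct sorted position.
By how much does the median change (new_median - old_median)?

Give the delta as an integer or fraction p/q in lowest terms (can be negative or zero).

Answer: -3

Derivation:
Old median = 16
After inserting x = 1: new sorted = [-1, 1, 11, 13, 19, 26, 33]
New median = 13
Delta = 13 - 16 = -3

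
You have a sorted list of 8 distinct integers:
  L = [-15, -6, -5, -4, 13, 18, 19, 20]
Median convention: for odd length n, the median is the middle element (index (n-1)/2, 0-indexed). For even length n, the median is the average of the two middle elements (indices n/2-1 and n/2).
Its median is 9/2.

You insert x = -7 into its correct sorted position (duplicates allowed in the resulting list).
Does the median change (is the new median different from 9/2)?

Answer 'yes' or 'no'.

Old median = 9/2
Insert x = -7
New median = -4
Changed? yes

Answer: yes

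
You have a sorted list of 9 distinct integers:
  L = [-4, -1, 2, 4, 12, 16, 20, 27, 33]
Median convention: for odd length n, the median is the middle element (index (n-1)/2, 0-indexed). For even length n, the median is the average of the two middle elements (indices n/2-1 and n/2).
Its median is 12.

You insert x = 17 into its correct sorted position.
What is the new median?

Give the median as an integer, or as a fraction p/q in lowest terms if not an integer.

Answer: 14

Derivation:
Old list (sorted, length 9): [-4, -1, 2, 4, 12, 16, 20, 27, 33]
Old median = 12
Insert x = 17
Old length odd (9). Middle was index 4 = 12.
New length even (10). New median = avg of two middle elements.
x = 17: 6 elements are < x, 3 elements are > x.
New sorted list: [-4, -1, 2, 4, 12, 16, 17, 20, 27, 33]
New median = 14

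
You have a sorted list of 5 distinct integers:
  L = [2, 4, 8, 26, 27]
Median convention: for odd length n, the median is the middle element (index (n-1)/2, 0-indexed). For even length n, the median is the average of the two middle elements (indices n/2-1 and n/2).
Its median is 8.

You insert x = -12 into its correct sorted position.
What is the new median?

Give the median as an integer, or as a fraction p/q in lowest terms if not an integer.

Answer: 6

Derivation:
Old list (sorted, length 5): [2, 4, 8, 26, 27]
Old median = 8
Insert x = -12
Old length odd (5). Middle was index 2 = 8.
New length even (6). New median = avg of two middle elements.
x = -12: 0 elements are < x, 5 elements are > x.
New sorted list: [-12, 2, 4, 8, 26, 27]
New median = 6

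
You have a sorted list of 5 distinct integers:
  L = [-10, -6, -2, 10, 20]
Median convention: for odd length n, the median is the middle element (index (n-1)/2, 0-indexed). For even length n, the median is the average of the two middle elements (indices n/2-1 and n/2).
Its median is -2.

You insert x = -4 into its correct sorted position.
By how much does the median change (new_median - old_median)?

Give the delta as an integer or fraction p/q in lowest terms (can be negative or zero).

Old median = -2
After inserting x = -4: new sorted = [-10, -6, -4, -2, 10, 20]
New median = -3
Delta = -3 - -2 = -1

Answer: -1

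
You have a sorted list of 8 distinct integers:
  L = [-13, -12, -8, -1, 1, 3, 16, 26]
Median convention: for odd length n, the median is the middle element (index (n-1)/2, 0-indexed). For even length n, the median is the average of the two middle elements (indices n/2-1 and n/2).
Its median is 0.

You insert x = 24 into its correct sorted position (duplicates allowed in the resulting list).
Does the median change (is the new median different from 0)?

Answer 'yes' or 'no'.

Answer: yes

Derivation:
Old median = 0
Insert x = 24
New median = 1
Changed? yes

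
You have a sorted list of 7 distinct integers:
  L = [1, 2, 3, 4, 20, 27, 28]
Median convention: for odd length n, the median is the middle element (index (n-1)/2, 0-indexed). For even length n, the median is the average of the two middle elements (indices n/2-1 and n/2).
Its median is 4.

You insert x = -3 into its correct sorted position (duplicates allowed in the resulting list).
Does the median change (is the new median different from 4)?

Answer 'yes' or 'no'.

Old median = 4
Insert x = -3
New median = 7/2
Changed? yes

Answer: yes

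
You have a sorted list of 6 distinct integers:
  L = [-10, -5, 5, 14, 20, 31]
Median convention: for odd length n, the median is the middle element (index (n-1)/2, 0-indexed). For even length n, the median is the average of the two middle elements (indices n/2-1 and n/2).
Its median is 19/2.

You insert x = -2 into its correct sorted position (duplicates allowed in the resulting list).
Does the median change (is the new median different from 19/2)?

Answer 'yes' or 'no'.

Old median = 19/2
Insert x = -2
New median = 5
Changed? yes

Answer: yes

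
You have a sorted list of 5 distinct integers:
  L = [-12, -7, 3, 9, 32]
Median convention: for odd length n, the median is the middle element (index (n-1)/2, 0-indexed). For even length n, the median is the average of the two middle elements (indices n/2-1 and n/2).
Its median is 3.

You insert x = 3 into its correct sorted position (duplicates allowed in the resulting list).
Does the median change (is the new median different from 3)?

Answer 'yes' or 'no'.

Answer: no

Derivation:
Old median = 3
Insert x = 3
New median = 3
Changed? no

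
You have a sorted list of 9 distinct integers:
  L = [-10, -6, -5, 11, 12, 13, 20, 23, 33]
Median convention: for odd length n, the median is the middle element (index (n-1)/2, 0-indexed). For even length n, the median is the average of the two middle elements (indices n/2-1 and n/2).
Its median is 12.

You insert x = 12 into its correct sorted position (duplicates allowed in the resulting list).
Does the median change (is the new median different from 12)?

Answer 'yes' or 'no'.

Answer: no

Derivation:
Old median = 12
Insert x = 12
New median = 12
Changed? no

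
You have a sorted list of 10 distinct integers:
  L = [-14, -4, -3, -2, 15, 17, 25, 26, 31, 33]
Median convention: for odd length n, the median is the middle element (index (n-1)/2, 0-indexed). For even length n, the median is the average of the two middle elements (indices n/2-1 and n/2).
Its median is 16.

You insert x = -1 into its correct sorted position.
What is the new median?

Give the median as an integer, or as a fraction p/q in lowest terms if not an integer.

Old list (sorted, length 10): [-14, -4, -3, -2, 15, 17, 25, 26, 31, 33]
Old median = 16
Insert x = -1
Old length even (10). Middle pair: indices 4,5 = 15,17.
New length odd (11). New median = single middle element.
x = -1: 4 elements are < x, 6 elements are > x.
New sorted list: [-14, -4, -3, -2, -1, 15, 17, 25, 26, 31, 33]
New median = 15

Answer: 15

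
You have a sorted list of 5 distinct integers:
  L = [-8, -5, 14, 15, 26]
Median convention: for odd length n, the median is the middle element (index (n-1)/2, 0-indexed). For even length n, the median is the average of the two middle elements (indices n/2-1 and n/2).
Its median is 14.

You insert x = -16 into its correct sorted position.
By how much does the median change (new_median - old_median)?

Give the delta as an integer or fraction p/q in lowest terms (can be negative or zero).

Old median = 14
After inserting x = -16: new sorted = [-16, -8, -5, 14, 15, 26]
New median = 9/2
Delta = 9/2 - 14 = -19/2

Answer: -19/2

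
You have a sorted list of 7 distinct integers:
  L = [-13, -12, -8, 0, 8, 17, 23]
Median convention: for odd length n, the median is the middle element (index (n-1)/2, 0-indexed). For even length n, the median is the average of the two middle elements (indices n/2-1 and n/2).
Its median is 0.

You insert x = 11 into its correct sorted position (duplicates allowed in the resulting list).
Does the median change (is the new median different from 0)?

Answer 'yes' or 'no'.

Answer: yes

Derivation:
Old median = 0
Insert x = 11
New median = 4
Changed? yes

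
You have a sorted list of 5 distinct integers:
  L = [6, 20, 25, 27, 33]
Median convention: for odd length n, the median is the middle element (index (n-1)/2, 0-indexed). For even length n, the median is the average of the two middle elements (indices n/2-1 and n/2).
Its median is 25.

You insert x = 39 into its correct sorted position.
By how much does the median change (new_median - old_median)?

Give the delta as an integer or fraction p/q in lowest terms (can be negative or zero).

Answer: 1

Derivation:
Old median = 25
After inserting x = 39: new sorted = [6, 20, 25, 27, 33, 39]
New median = 26
Delta = 26 - 25 = 1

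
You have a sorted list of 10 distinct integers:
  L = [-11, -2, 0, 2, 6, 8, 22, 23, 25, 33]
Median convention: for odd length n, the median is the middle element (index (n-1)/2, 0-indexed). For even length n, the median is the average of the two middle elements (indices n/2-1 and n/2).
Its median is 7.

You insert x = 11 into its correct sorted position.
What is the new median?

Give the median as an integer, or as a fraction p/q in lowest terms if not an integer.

Old list (sorted, length 10): [-11, -2, 0, 2, 6, 8, 22, 23, 25, 33]
Old median = 7
Insert x = 11
Old length even (10). Middle pair: indices 4,5 = 6,8.
New length odd (11). New median = single middle element.
x = 11: 6 elements are < x, 4 elements are > x.
New sorted list: [-11, -2, 0, 2, 6, 8, 11, 22, 23, 25, 33]
New median = 8

Answer: 8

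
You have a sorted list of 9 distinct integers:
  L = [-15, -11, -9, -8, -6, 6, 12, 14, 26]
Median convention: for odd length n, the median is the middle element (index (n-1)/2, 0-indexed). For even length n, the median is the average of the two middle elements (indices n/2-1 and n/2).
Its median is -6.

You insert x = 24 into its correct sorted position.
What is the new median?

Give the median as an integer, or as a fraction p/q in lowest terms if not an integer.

Old list (sorted, length 9): [-15, -11, -9, -8, -6, 6, 12, 14, 26]
Old median = -6
Insert x = 24
Old length odd (9). Middle was index 4 = -6.
New length even (10). New median = avg of two middle elements.
x = 24: 8 elements are < x, 1 elements are > x.
New sorted list: [-15, -11, -9, -8, -6, 6, 12, 14, 24, 26]
New median = 0

Answer: 0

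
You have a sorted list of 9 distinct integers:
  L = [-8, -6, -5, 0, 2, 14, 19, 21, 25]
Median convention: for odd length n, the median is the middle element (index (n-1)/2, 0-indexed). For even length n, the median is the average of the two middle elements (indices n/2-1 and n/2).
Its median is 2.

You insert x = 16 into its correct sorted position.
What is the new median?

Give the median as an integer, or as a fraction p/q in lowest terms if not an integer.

Answer: 8

Derivation:
Old list (sorted, length 9): [-8, -6, -5, 0, 2, 14, 19, 21, 25]
Old median = 2
Insert x = 16
Old length odd (9). Middle was index 4 = 2.
New length even (10). New median = avg of two middle elements.
x = 16: 6 elements are < x, 3 elements are > x.
New sorted list: [-8, -6, -5, 0, 2, 14, 16, 19, 21, 25]
New median = 8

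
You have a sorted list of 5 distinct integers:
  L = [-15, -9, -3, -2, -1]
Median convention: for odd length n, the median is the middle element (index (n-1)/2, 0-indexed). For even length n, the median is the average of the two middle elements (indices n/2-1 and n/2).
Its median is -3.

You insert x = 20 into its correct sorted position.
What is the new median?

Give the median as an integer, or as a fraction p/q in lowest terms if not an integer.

Answer: -5/2

Derivation:
Old list (sorted, length 5): [-15, -9, -3, -2, -1]
Old median = -3
Insert x = 20
Old length odd (5). Middle was index 2 = -3.
New length even (6). New median = avg of two middle elements.
x = 20: 5 elements are < x, 0 elements are > x.
New sorted list: [-15, -9, -3, -2, -1, 20]
New median = -5/2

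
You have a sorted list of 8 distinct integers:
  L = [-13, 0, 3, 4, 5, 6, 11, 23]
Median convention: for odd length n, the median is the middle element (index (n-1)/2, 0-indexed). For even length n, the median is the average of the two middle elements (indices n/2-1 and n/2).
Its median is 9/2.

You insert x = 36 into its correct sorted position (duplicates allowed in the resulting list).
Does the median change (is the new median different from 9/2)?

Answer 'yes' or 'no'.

Old median = 9/2
Insert x = 36
New median = 5
Changed? yes

Answer: yes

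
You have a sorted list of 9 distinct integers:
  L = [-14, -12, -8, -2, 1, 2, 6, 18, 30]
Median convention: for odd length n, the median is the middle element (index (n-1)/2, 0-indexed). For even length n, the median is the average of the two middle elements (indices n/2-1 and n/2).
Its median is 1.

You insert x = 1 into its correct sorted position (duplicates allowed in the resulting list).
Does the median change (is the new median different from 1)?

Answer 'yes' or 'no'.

Answer: no

Derivation:
Old median = 1
Insert x = 1
New median = 1
Changed? no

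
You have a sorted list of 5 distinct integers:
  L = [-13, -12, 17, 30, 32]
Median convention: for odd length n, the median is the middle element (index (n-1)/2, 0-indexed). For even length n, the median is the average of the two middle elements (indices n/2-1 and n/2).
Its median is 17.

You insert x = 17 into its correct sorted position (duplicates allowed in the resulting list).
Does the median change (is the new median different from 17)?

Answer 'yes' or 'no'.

Old median = 17
Insert x = 17
New median = 17
Changed? no

Answer: no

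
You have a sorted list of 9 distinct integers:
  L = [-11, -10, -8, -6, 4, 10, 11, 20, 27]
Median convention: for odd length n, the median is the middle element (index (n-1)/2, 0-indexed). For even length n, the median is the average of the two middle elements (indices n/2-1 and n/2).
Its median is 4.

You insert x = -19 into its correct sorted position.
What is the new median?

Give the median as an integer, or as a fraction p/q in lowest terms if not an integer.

Old list (sorted, length 9): [-11, -10, -8, -6, 4, 10, 11, 20, 27]
Old median = 4
Insert x = -19
Old length odd (9). Middle was index 4 = 4.
New length even (10). New median = avg of two middle elements.
x = -19: 0 elements are < x, 9 elements are > x.
New sorted list: [-19, -11, -10, -8, -6, 4, 10, 11, 20, 27]
New median = -1

Answer: -1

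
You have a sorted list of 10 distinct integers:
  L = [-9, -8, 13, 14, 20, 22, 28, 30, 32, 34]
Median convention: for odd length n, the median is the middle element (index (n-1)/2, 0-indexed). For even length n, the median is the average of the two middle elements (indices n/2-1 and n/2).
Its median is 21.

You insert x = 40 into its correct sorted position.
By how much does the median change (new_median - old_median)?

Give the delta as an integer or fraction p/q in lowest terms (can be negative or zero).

Old median = 21
After inserting x = 40: new sorted = [-9, -8, 13, 14, 20, 22, 28, 30, 32, 34, 40]
New median = 22
Delta = 22 - 21 = 1

Answer: 1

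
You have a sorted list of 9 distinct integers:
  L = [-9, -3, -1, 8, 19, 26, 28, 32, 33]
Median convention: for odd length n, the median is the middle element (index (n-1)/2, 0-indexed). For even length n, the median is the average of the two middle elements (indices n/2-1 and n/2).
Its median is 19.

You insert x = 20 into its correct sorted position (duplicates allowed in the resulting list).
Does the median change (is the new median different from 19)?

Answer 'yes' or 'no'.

Old median = 19
Insert x = 20
New median = 39/2
Changed? yes

Answer: yes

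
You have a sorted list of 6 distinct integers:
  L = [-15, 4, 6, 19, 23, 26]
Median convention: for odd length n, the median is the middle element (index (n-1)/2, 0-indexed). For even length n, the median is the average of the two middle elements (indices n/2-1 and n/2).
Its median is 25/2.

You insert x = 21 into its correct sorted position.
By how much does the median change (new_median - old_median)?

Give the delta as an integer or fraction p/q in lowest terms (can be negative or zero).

Answer: 13/2

Derivation:
Old median = 25/2
After inserting x = 21: new sorted = [-15, 4, 6, 19, 21, 23, 26]
New median = 19
Delta = 19 - 25/2 = 13/2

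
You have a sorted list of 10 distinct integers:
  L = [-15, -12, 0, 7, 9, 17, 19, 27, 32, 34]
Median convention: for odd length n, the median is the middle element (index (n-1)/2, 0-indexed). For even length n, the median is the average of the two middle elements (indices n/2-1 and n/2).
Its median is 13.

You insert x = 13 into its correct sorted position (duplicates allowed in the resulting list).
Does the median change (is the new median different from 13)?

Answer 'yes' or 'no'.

Answer: no

Derivation:
Old median = 13
Insert x = 13
New median = 13
Changed? no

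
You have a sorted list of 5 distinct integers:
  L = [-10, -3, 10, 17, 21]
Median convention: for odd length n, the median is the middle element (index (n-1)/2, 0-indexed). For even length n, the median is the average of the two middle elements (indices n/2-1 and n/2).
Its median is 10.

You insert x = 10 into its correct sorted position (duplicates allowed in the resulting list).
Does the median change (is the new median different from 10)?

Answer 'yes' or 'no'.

Old median = 10
Insert x = 10
New median = 10
Changed? no

Answer: no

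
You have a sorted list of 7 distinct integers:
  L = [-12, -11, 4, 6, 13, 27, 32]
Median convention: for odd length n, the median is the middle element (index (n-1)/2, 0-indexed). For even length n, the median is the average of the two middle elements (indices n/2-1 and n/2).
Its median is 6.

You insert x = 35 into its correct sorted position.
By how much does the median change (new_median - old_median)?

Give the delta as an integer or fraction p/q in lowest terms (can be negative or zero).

Old median = 6
After inserting x = 35: new sorted = [-12, -11, 4, 6, 13, 27, 32, 35]
New median = 19/2
Delta = 19/2 - 6 = 7/2

Answer: 7/2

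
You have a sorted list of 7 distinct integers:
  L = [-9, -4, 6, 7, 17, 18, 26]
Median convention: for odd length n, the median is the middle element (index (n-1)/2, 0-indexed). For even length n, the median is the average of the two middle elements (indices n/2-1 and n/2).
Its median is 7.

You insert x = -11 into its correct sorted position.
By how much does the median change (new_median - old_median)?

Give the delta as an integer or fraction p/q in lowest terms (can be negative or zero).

Old median = 7
After inserting x = -11: new sorted = [-11, -9, -4, 6, 7, 17, 18, 26]
New median = 13/2
Delta = 13/2 - 7 = -1/2

Answer: -1/2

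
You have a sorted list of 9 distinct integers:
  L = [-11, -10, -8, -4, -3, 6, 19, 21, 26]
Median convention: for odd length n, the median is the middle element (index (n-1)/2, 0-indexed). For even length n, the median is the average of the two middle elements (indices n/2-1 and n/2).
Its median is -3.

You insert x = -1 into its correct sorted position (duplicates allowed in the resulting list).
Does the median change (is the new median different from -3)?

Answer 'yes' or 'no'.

Old median = -3
Insert x = -1
New median = -2
Changed? yes

Answer: yes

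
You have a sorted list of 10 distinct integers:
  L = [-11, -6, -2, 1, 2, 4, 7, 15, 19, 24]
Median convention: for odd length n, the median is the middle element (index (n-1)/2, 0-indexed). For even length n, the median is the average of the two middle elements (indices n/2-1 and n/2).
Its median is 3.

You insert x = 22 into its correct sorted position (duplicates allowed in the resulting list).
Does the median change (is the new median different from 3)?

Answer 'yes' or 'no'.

Answer: yes

Derivation:
Old median = 3
Insert x = 22
New median = 4
Changed? yes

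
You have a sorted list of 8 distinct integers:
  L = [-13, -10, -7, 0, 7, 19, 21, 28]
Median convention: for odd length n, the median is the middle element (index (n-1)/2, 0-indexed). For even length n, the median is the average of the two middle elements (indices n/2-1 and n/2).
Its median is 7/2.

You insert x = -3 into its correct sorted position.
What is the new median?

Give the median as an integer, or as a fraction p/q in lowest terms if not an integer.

Old list (sorted, length 8): [-13, -10, -7, 0, 7, 19, 21, 28]
Old median = 7/2
Insert x = -3
Old length even (8). Middle pair: indices 3,4 = 0,7.
New length odd (9). New median = single middle element.
x = -3: 3 elements are < x, 5 elements are > x.
New sorted list: [-13, -10, -7, -3, 0, 7, 19, 21, 28]
New median = 0

Answer: 0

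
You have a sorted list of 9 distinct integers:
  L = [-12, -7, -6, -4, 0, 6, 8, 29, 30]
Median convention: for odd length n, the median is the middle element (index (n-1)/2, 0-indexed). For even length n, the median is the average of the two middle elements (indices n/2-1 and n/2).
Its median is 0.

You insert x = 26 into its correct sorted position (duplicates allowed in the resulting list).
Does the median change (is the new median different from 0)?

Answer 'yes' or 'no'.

Old median = 0
Insert x = 26
New median = 3
Changed? yes

Answer: yes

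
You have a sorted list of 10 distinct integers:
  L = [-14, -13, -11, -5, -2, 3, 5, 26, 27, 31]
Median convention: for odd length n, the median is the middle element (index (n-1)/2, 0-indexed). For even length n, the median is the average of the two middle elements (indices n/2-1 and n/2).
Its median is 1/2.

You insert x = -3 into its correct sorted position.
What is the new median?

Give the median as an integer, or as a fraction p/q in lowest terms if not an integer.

Answer: -2

Derivation:
Old list (sorted, length 10): [-14, -13, -11, -5, -2, 3, 5, 26, 27, 31]
Old median = 1/2
Insert x = -3
Old length even (10). Middle pair: indices 4,5 = -2,3.
New length odd (11). New median = single middle element.
x = -3: 4 elements are < x, 6 elements are > x.
New sorted list: [-14, -13, -11, -5, -3, -2, 3, 5, 26, 27, 31]
New median = -2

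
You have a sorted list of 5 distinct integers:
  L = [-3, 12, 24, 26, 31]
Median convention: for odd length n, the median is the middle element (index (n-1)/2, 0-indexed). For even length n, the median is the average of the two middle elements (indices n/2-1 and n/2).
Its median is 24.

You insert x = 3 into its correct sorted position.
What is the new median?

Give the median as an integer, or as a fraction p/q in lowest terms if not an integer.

Answer: 18

Derivation:
Old list (sorted, length 5): [-3, 12, 24, 26, 31]
Old median = 24
Insert x = 3
Old length odd (5). Middle was index 2 = 24.
New length even (6). New median = avg of two middle elements.
x = 3: 1 elements are < x, 4 elements are > x.
New sorted list: [-3, 3, 12, 24, 26, 31]
New median = 18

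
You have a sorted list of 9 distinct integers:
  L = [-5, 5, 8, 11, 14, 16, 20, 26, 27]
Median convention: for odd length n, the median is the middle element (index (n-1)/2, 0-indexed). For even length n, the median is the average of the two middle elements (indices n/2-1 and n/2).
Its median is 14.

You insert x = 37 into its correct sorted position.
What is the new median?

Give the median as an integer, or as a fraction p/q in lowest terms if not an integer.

Old list (sorted, length 9): [-5, 5, 8, 11, 14, 16, 20, 26, 27]
Old median = 14
Insert x = 37
Old length odd (9). Middle was index 4 = 14.
New length even (10). New median = avg of two middle elements.
x = 37: 9 elements are < x, 0 elements are > x.
New sorted list: [-5, 5, 8, 11, 14, 16, 20, 26, 27, 37]
New median = 15

Answer: 15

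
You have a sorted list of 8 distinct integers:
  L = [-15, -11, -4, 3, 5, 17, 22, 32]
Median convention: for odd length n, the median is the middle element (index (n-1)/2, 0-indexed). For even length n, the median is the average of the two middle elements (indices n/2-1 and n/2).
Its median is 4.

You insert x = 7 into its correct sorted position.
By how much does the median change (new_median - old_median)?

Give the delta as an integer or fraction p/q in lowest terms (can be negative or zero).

Old median = 4
After inserting x = 7: new sorted = [-15, -11, -4, 3, 5, 7, 17, 22, 32]
New median = 5
Delta = 5 - 4 = 1

Answer: 1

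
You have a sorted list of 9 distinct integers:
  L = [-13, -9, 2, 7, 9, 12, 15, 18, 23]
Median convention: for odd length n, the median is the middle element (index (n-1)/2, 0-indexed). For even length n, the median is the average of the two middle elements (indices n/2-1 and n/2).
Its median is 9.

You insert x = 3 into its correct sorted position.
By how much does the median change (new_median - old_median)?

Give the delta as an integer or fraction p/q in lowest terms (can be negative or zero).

Old median = 9
After inserting x = 3: new sorted = [-13, -9, 2, 3, 7, 9, 12, 15, 18, 23]
New median = 8
Delta = 8 - 9 = -1

Answer: -1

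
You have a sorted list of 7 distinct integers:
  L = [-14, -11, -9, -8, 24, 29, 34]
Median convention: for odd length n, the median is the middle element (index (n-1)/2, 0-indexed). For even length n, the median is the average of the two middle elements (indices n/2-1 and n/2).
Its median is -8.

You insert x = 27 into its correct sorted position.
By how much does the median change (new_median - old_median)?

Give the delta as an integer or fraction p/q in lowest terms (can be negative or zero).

Old median = -8
After inserting x = 27: new sorted = [-14, -11, -9, -8, 24, 27, 29, 34]
New median = 8
Delta = 8 - -8 = 16

Answer: 16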